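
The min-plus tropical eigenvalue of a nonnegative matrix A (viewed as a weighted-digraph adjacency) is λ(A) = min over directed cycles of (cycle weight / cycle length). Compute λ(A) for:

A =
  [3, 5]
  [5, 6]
λ(A) = 3

Enumerate directed cycles and compute their means (weight / length). Sample:
  cycle 0 → 0: weight = 3, length = 1, mean = 3/1 ≈ 3.000
  cycle 1 → 1: weight = 6, length = 1, mean = 6/1 ≈ 6.000
  cycle 0 → 1 → 0: weight = 10, length = 2, mean = 10/2 ≈ 5.000
  cycle 1 → 0 → 1: weight = 10, length = 2, mean = 10/2 ≈ 5.000
Minimum mean = 3.000, attained e.g. along the cycle 0 → 0 with weight 3 and length 1. So λ(A) = 3/1 = 3.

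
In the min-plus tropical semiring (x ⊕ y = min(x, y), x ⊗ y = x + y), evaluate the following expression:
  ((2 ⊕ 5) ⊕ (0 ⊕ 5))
((2 ⊕ 5) ⊕ (0 ⊕ 5)) = 0

Expand innermost to outermost. Recall ⊕ takes the minimum of its arguments and ⊗ takes their sum. Working out the expression ((2 ⊕ 5) ⊕ (0 ⊕ 5)) gives 0.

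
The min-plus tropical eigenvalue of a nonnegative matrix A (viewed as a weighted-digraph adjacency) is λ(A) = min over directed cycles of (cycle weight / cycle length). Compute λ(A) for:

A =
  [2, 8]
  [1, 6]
λ(A) = 2

Enumerate directed cycles and compute their means (weight / length). Sample:
  cycle 0 → 0: weight = 2, length = 1, mean = 2/1 ≈ 2.000
  cycle 1 → 1: weight = 6, length = 1, mean = 6/1 ≈ 6.000
  cycle 0 → 1 → 0: weight = 9, length = 2, mean = 9/2 ≈ 4.500
  cycle 1 → 0 → 1: weight = 9, length = 2, mean = 9/2 ≈ 4.500
Minimum mean = 2.000, attained e.g. along the cycle 0 → 0 with weight 2 and length 1. So λ(A) = 2/1 = 2.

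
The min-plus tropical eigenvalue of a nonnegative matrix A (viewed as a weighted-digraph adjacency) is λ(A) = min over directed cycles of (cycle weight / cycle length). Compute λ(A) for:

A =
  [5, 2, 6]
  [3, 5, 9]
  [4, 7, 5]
λ(A) = 5/2

Enumerate directed cycles and compute their means (weight / length). Sample:
  cycle 0 → 0: weight = 5, length = 1, mean = 5/1 ≈ 5.000
  cycle 1 → 1: weight = 5, length = 1, mean = 5/1 ≈ 5.000
  cycle 2 → 2: weight = 5, length = 1, mean = 5/1 ≈ 5.000
  cycle 0 → 1 → 0: weight = 5, length = 2, mean = 5/2 ≈ 2.500
  cycle 0 → 2 → 0: weight = 10, length = 2, mean = 10/2 ≈ 5.000
  cycle 1 → 0 → 1: weight = 5, length = 2, mean = 5/2 ≈ 2.500
Minimum mean = 2.500, attained e.g. along the cycle 0 → 1 → 0 with weight 5 and length 2. So λ(A) = 5/2 = 5/2.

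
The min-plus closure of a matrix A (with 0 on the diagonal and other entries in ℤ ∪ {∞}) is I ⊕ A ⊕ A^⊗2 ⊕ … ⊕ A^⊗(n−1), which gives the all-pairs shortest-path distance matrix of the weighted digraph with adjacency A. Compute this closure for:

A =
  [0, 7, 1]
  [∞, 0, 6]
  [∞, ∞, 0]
Closure =
  [0, 7, 1]
  [∞, 0, 6]
  [∞, ∞, 0]

This is the Floyd-Warshall all-pairs shortest-path computation. For each intermediate vertex k = 0, 1, …, 2, update dist[i][j] ← min(dist[i][j], dist[i][k] + dist[k][j]). The final matrix gives, for each (i, j), the minimum total weight of any directed path from i to j (possibly empty when i = j).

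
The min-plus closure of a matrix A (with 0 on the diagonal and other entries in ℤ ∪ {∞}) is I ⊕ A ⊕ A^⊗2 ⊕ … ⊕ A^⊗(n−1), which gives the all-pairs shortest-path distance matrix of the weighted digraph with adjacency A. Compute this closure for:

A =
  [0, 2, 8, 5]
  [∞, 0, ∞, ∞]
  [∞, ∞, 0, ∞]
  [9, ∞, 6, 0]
Closure =
  [0, 2, 8, 5]
  [∞, 0, ∞, ∞]
  [∞, ∞, 0, ∞]
  [9, 11, 6, 0]

This is the Floyd-Warshall all-pairs shortest-path computation. For each intermediate vertex k = 0, 1, …, 3, update dist[i][j] ← min(dist[i][j], dist[i][k] + dist[k][j]). The final matrix gives, for each (i, j), the minimum total weight of any directed path from i to j (possibly empty when i = j).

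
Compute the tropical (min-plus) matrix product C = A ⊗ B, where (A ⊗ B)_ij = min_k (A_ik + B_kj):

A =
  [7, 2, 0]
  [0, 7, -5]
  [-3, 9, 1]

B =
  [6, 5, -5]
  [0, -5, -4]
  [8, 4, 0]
A ⊗ B =
  [2, -3, -2]
  [3, -1, -5]
  [3, 2, -8]

Apply the min-plus product entry-by-entry:
  C[0][0] = min over k of (A[0][0] + B[0][0] = 7 + 6 = 13, A[0][1] + B[1][0] = 2 + 0 = 2, A[0][2] + B[2][0] = 0 + 8 = 8) = 2 (attained at k = 1)
  C[0][1] = min over k of (A[0][0] + B[0][1] = 7 + 5 = 12, A[0][1] + B[1][1] = 2 + -5 = -3, A[0][2] + B[2][1] = 0 + 4 = 4) = -3 (attained at k = 1)
  C[0][2] = min over k of (A[0][0] + B[0][2] = 7 + -5 = 2, A[0][1] + B[1][2] = 2 + -4 = -2, A[0][2] + B[2][2] = 0 + 0 = 0) = -2 (attained at k = 1)
  C[1][0] = min over k of (A[1][0] + B[0][0] = 0 + 6 = 6, A[1][1] + B[1][0] = 7 + 0 = 7, A[1][2] + B[2][0] = -5 + 8 = 3) = 3 (attained at k = 2)
  C[1][1] = min over k of (A[1][0] + B[0][1] = 0 + 5 = 5, A[1][1] + B[1][1] = 7 + -5 = 2, A[1][2] + B[2][1] = -5 + 4 = -1) = -1 (attained at k = 2)
  C[1][2] = min over k of (A[1][0] + B[0][2] = 0 + -5 = -5, A[1][1] + B[1][2] = 7 + -4 = 3, A[1][2] + B[2][2] = -5 + 0 = -5) = -5 (attained at k = 0)
  C[2][0] = min over k of (A[2][0] + B[0][0] = -3 + 6 = 3, A[2][1] + B[1][0] = 9 + 0 = 9, A[2][2] + B[2][0] = 1 + 8 = 9) = 3 (attained at k = 0)
  C[2][1] = min over k of (A[2][0] + B[0][1] = -3 + 5 = 2, A[2][1] + B[1][1] = 9 + -5 = 4, A[2][2] + B[2][1] = 1 + 4 = 5) = 2 (attained at k = 0)
  C[2][2] = min over k of (A[2][0] + B[0][2] = -3 + -5 = -8, A[2][1] + B[1][2] = 9 + -4 = 5, A[2][2] + B[2][2] = 1 + 0 = 1) = -8 (attained at k = 0)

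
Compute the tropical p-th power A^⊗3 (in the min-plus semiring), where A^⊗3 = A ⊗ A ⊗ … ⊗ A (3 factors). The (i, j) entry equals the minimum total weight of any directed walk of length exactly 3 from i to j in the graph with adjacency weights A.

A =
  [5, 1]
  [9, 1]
A^⊗3 =
  [11, 3]
  [11, 3]

Each entry (A^⊗3)_ij equals the minimum over all length-3 walks i = v_0 → v_1 → … → v_3 = j of Σ_t A[v_t][v_{t+1}]. For example, for (i, j) = (0, 1) we minimise over 4 possible intermediate vertex sequences; the minimum is 3, attained along the walk 0 → 1 → 1 → 1.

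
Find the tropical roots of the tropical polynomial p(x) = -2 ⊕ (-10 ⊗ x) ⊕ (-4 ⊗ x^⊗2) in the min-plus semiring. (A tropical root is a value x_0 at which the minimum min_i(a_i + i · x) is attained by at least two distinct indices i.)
Roots: {-6, 8}

Each tropical root is a break point of the lower envelope of the lines y = a_i + i · x (there are 3 lines, with slopes 0, 1, ..., 2). Only the lines that attain the minimum somewhere contribute to roots; other lines are dominated. Here the surviving (envelope) indices are i = 2, i = 1, i = 0.
Intersections between consecutive envelope lines give the roots: for adjacent envelope indices i < j the intersection is x = (a_i − a_j) / (j − i). Reading off the sorted break points: {-6, 8}.
Verification: at each break x_0, at least two indices attain the minimum of min_i(a_i + i · x_0).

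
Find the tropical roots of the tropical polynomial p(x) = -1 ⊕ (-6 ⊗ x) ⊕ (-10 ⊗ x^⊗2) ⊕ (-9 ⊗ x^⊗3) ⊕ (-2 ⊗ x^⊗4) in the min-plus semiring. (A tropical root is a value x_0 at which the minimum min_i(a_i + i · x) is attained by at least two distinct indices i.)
Roots: {-7, -1, 4, 5}

Each tropical root is a break point of the lower envelope of the lines y = a_i + i · x (there are 5 lines, with slopes 0, 1, ..., 4). Only the lines that attain the minimum somewhere contribute to roots; other lines are dominated. Here the surviving (envelope) indices are i = 4, i = 3, i = 2, i = 1, i = 0.
Intersections between consecutive envelope lines give the roots: for adjacent envelope indices i < j the intersection is x = (a_i − a_j) / (j − i). Reading off the sorted break points: {-7, -1, 4, 5}.
Verification: at each break x_0, at least two indices attain the minimum of min_i(a_i + i · x_0).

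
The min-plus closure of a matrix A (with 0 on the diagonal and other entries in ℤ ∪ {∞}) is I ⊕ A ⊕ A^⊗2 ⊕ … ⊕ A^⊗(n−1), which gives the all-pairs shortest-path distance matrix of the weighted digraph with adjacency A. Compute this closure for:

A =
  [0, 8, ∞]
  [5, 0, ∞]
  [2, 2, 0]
Closure =
  [0, 8, ∞]
  [5, 0, ∞]
  [2, 2, 0]

This is the Floyd-Warshall all-pairs shortest-path computation. For each intermediate vertex k = 0, 1, …, 2, update dist[i][j] ← min(dist[i][j], dist[i][k] + dist[k][j]). The final matrix gives, for each (i, j), the minimum total weight of any directed path from i to j (possibly empty when i = j).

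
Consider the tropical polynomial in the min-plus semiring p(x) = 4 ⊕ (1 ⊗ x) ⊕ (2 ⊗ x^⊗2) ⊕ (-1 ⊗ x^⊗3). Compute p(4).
p(4) = 4

A tropical monomial a ⊗ x^⊗i evaluates to a + i · x. Evaluating each term at x = 4:
  Term 0 contributes 4 + 0 · 4 = 4
  Term 1 contributes 1 + 1 · 4 = 5
  Term 2 contributes 2 + 2 · 4 = 10
  Term 3 contributes -1 + 3 · 4 = 11
p(4) = ⊕ of these = min[4, 5, 10, 11] = 4.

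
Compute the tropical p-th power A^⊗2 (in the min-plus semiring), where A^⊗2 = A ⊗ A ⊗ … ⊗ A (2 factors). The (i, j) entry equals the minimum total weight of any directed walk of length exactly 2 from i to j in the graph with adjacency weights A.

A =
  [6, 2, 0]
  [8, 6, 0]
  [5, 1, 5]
A^⊗2 =
  [5, 1, 2]
  [5, 1, 5]
  [9, 6, 1]

Each entry (A^⊗2)_ij equals the minimum over all length-2 walks i = v_0 → v_1 → … → v_2 = j of Σ_t A[v_t][v_{t+1}]. For example, for (i, j) = (0, 2) we minimise over 3 possible intermediate vertex sequences; the minimum is 2, attained along the walk 0 → 1 → 2.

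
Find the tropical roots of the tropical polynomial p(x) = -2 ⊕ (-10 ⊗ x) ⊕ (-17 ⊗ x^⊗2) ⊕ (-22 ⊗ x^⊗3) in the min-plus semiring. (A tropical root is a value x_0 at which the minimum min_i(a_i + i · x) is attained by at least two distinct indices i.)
Roots: {5, 7, 8}

Each tropical root is a break point of the lower envelope of the lines y = a_i + i · x (there are 4 lines, with slopes 0, 1, ..., 3). Only the lines that attain the minimum somewhere contribute to roots; other lines are dominated. Here the surviving (envelope) indices are i = 3, i = 2, i = 1, i = 0.
Intersections between consecutive envelope lines give the roots: for adjacent envelope indices i < j the intersection is x = (a_i − a_j) / (j − i). Reading off the sorted break points: {5, 7, 8}.
Verification: at each break x_0, at least two indices attain the minimum of min_i(a_i + i · x_0).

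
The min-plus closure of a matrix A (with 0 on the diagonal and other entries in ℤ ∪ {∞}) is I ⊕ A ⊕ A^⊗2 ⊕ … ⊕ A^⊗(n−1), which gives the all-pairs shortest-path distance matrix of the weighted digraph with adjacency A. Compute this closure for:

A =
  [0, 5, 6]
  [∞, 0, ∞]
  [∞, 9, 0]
Closure =
  [0, 5, 6]
  [∞, 0, ∞]
  [∞, 9, 0]

This is the Floyd-Warshall all-pairs shortest-path computation. For each intermediate vertex k = 0, 1, …, 2, update dist[i][j] ← min(dist[i][j], dist[i][k] + dist[k][j]). The final matrix gives, for each (i, j), the minimum total weight of any directed path from i to j (possibly empty when i = j).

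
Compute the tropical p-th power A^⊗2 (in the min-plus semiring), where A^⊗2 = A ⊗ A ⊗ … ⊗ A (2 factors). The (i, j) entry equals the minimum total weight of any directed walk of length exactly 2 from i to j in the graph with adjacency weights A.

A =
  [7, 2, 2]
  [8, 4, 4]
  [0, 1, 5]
A^⊗2 =
  [2, 3, 6]
  [4, 5, 8]
  [5, 2, 2]

Each entry (A^⊗2)_ij equals the minimum over all length-2 walks i = v_0 → v_1 → … → v_2 = j of Σ_t A[v_t][v_{t+1}]. For example, for (i, j) = (0, 2) we minimise over 3 possible intermediate vertex sequences; the minimum is 6, attained along the walk 0 → 1 → 2.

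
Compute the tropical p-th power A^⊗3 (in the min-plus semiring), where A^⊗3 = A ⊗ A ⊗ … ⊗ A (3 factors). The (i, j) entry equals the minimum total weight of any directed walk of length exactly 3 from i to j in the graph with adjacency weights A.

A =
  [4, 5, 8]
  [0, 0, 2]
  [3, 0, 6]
A^⊗3 =
  [5, 5, 7]
  [0, 0, 2]
  [0, 0, 2]

Each entry (A^⊗3)_ij equals the minimum over all length-3 walks i = v_0 → v_1 → … → v_3 = j of Σ_t A[v_t][v_{t+1}]. For example, for (i, j) = (0, 2) we minimise over 9 possible intermediate vertex sequences; the minimum is 7, attained along the walk 0 → 1 → 1 → 2.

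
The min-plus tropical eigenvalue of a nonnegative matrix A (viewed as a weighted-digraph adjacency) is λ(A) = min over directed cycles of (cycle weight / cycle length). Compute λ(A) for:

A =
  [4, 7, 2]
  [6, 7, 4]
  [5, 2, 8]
λ(A) = 3

Enumerate directed cycles and compute their means (weight / length). Sample:
  cycle 0 → 0: weight = 4, length = 1, mean = 4/1 ≈ 4.000
  cycle 1 → 1: weight = 7, length = 1, mean = 7/1 ≈ 7.000
  cycle 2 → 2: weight = 8, length = 1, mean = 8/1 ≈ 8.000
  cycle 0 → 1 → 0: weight = 13, length = 2, mean = 13/2 ≈ 6.500
  cycle 0 → 2 → 0: weight = 7, length = 2, mean = 7/2 ≈ 3.500
  cycle 1 → 0 → 1: weight = 13, length = 2, mean = 13/2 ≈ 6.500
Minimum mean = 3.000, attained e.g. along the cycle 1 → 2 → 1 with weight 6 and length 2. So λ(A) = 6/2 = 3.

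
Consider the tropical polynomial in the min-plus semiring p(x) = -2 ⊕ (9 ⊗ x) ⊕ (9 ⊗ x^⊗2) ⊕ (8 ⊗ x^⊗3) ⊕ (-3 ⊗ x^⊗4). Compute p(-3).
p(-3) = -15

A tropical monomial a ⊗ x^⊗i evaluates to a + i · x. Evaluating each term at x = -3:
  Term 0 contributes -2 + 0 · -3 = -2
  Term 1 contributes 9 + 1 · -3 = 6
  Term 2 contributes 9 + 2 · -3 = 3
  Term 3 contributes 8 + 3 · -3 = -1
  Term 4 contributes -3 + 4 · -3 = -15
p(-3) = ⊕ of these = min[-2, 6, 3, -1, -15] = -15.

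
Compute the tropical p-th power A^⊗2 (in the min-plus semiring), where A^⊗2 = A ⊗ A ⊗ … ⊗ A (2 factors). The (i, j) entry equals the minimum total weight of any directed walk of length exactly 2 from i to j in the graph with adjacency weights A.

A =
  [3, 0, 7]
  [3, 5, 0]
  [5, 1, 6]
A^⊗2 =
  [3, 3, 0]
  [5, 1, 5]
  [4, 5, 1]

Each entry (A^⊗2)_ij equals the minimum over all length-2 walks i = v_0 → v_1 → … → v_2 = j of Σ_t A[v_t][v_{t+1}]. For example, for (i, j) = (0, 2) we minimise over 3 possible intermediate vertex sequences; the minimum is 0, attained along the walk 0 → 1 → 2.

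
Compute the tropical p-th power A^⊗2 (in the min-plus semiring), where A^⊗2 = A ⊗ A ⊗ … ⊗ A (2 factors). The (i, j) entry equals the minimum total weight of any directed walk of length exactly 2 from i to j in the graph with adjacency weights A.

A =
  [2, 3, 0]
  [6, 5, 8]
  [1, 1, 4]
A^⊗2 =
  [1, 1, 2]
  [8, 9, 6]
  [3, 4, 1]

Each entry (A^⊗2)_ij equals the minimum over all length-2 walks i = v_0 → v_1 → … → v_2 = j of Σ_t A[v_t][v_{t+1}]. For example, for (i, j) = (0, 2) we minimise over 3 possible intermediate vertex sequences; the minimum is 2, attained along the walk 0 → 0 → 2.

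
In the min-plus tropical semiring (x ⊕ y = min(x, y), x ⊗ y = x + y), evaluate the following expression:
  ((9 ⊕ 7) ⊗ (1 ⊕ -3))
((9 ⊕ 7) ⊗ (1 ⊕ -3)) = 4

Expand innermost to outermost. Recall ⊕ takes the minimum of its arguments and ⊗ takes their sum. Working out the expression ((9 ⊕ 7) ⊗ (1 ⊕ -3)) gives 4.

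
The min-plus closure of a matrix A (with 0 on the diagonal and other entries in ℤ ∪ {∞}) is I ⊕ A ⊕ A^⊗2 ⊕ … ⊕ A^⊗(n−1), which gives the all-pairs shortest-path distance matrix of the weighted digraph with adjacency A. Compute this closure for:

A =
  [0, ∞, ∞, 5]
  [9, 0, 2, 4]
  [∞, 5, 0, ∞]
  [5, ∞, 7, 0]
Closure =
  [0, 17, 12, 5]
  [9, 0, 2, 4]
  [14, 5, 0, 9]
  [5, 12, 7, 0]

This is the Floyd-Warshall all-pairs shortest-path computation. For each intermediate vertex k = 0, 1, …, 3, update dist[i][j] ← min(dist[i][j], dist[i][k] + dist[k][j]). The final matrix gives, for each (i, j), the minimum total weight of any directed path from i to j (possibly empty when i = j).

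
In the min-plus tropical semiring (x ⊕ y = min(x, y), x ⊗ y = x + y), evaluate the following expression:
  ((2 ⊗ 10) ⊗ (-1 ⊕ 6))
((2 ⊗ 10) ⊗ (-1 ⊕ 6)) = 11

Expand innermost to outermost. Recall ⊕ takes the minimum of its arguments and ⊗ takes their sum. Working out the expression ((2 ⊗ 10) ⊗ (-1 ⊕ 6)) gives 11.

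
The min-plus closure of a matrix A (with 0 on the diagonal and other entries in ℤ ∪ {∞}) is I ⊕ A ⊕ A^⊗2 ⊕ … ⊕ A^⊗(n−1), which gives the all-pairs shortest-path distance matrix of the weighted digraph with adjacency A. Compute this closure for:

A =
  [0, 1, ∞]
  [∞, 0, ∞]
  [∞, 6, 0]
Closure =
  [0, 1, ∞]
  [∞, 0, ∞]
  [∞, 6, 0]

This is the Floyd-Warshall all-pairs shortest-path computation. For each intermediate vertex k = 0, 1, …, 2, update dist[i][j] ← min(dist[i][j], dist[i][k] + dist[k][j]). The final matrix gives, for each (i, j), the minimum total weight of any directed path from i to j (possibly empty when i = j).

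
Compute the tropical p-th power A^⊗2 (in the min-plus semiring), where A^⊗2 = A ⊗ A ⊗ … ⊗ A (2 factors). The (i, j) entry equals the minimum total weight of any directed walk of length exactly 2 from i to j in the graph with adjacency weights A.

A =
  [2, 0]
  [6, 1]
A^⊗2 =
  [4, 1]
  [7, 2]

Each entry (A^⊗2)_ij equals the minimum over all length-2 walks i = v_0 → v_1 → … → v_2 = j of Σ_t A[v_t][v_{t+1}]. For example, for (i, j) = (0, 1) we minimise over 2 possible intermediate vertex sequences; the minimum is 1, attained along the walk 0 → 1 → 1.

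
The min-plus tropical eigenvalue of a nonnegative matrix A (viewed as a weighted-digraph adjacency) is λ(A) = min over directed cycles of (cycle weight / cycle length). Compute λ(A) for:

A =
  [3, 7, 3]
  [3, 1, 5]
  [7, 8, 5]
λ(A) = 1

Enumerate directed cycles and compute their means (weight / length). Sample:
  cycle 0 → 0: weight = 3, length = 1, mean = 3/1 ≈ 3.000
  cycle 1 → 1: weight = 1, length = 1, mean = 1/1 ≈ 1.000
  cycle 2 → 2: weight = 5, length = 1, mean = 5/1 ≈ 5.000
  cycle 0 → 1 → 0: weight = 10, length = 2, mean = 10/2 ≈ 5.000
  cycle 0 → 2 → 0: weight = 10, length = 2, mean = 10/2 ≈ 5.000
  cycle 1 → 0 → 1: weight = 10, length = 2, mean = 10/2 ≈ 5.000
Minimum mean = 1.000, attained e.g. along the cycle 1 → 1 with weight 1 and length 1. So λ(A) = 1/1 = 1.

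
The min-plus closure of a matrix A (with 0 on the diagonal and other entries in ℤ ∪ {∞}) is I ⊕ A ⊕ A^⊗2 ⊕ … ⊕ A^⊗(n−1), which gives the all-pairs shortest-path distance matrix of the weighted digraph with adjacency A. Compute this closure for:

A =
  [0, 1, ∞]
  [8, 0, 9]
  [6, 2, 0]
Closure =
  [0, 1, 10]
  [8, 0, 9]
  [6, 2, 0]

This is the Floyd-Warshall all-pairs shortest-path computation. For each intermediate vertex k = 0, 1, …, 2, update dist[i][j] ← min(dist[i][j], dist[i][k] + dist[k][j]). The final matrix gives, for each (i, j), the minimum total weight of any directed path from i to j (possibly empty when i = j).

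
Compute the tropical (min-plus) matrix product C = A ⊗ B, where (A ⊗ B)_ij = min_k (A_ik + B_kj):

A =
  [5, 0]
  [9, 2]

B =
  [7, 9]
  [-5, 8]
A ⊗ B =
  [-5, 8]
  [-3, 10]

Apply the min-plus product entry-by-entry:
  C[0][0] = min over k of (A[0][0] + B[0][0] = 5 + 7 = 12, A[0][1] + B[1][0] = 0 + -5 = -5) = -5 (attained at k = 1)
  C[0][1] = min over k of (A[0][0] + B[0][1] = 5 + 9 = 14, A[0][1] + B[1][1] = 0 + 8 = 8) = 8 (attained at k = 1)
  C[1][0] = min over k of (A[1][0] + B[0][0] = 9 + 7 = 16, A[1][1] + B[1][0] = 2 + -5 = -3) = -3 (attained at k = 1)
  C[1][1] = min over k of (A[1][0] + B[0][1] = 9 + 9 = 18, A[1][1] + B[1][1] = 2 + 8 = 10) = 10 (attained at k = 1)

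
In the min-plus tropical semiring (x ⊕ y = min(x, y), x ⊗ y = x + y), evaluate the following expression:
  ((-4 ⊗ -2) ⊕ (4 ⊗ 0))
((-4 ⊗ -2) ⊕ (4 ⊗ 0)) = -6

Expand innermost to outermost. Recall ⊕ takes the minimum of its arguments and ⊗ takes their sum. Working out the expression ((-4 ⊗ -2) ⊕ (4 ⊗ 0)) gives -6.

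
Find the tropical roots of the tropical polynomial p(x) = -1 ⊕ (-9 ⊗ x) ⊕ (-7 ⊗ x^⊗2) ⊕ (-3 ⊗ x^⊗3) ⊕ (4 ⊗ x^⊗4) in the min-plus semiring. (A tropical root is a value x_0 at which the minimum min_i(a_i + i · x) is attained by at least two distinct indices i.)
Roots: {-7, -4, -2, 8}

Each tropical root is a break point of the lower envelope of the lines y = a_i + i · x (there are 5 lines, with slopes 0, 1, ..., 4). Only the lines that attain the minimum somewhere contribute to roots; other lines are dominated. Here the surviving (envelope) indices are i = 4, i = 3, i = 2, i = 1, i = 0.
Intersections between consecutive envelope lines give the roots: for adjacent envelope indices i < j the intersection is x = (a_i − a_j) / (j − i). Reading off the sorted break points: {-7, -4, -2, 8}.
Verification: at each break x_0, at least two indices attain the minimum of min_i(a_i + i · x_0).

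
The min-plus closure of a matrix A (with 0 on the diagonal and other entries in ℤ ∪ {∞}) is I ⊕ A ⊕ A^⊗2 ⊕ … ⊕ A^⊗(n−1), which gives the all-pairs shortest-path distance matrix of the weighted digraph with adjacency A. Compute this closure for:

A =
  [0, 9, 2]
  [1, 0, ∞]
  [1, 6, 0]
Closure =
  [0, 8, 2]
  [1, 0, 3]
  [1, 6, 0]

This is the Floyd-Warshall all-pairs shortest-path computation. For each intermediate vertex k = 0, 1, …, 2, update dist[i][j] ← min(dist[i][j], dist[i][k] + dist[k][j]). The final matrix gives, for each (i, j), the minimum total weight of any directed path from i to j (possibly empty when i = j).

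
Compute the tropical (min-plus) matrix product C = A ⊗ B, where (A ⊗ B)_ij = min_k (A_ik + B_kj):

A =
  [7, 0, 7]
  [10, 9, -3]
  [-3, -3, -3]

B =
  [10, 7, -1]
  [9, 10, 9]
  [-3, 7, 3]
A ⊗ B =
  [4, 10, 6]
  [-6, 4, 0]
  [-6, 4, -4]

Apply the min-plus product entry-by-entry:
  C[0][0] = min over k of (A[0][0] + B[0][0] = 7 + 10 = 17, A[0][1] + B[1][0] = 0 + 9 = 9, A[0][2] + B[2][0] = 7 + -3 = 4) = 4 (attained at k = 2)
  C[0][1] = min over k of (A[0][0] + B[0][1] = 7 + 7 = 14, A[0][1] + B[1][1] = 0 + 10 = 10, A[0][2] + B[2][1] = 7 + 7 = 14) = 10 (attained at k = 1)
  C[0][2] = min over k of (A[0][0] + B[0][2] = 7 + -1 = 6, A[0][1] + B[1][2] = 0 + 9 = 9, A[0][2] + B[2][2] = 7 + 3 = 10) = 6 (attained at k = 0)
  C[1][0] = min over k of (A[1][0] + B[0][0] = 10 + 10 = 20, A[1][1] + B[1][0] = 9 + 9 = 18, A[1][2] + B[2][0] = -3 + -3 = -6) = -6 (attained at k = 2)
  C[1][1] = min over k of (A[1][0] + B[0][1] = 10 + 7 = 17, A[1][1] + B[1][1] = 9 + 10 = 19, A[1][2] + B[2][1] = -3 + 7 = 4) = 4 (attained at k = 2)
  C[1][2] = min over k of (A[1][0] + B[0][2] = 10 + -1 = 9, A[1][1] + B[1][2] = 9 + 9 = 18, A[1][2] + B[2][2] = -3 + 3 = 0) = 0 (attained at k = 2)
  C[2][0] = min over k of (A[2][0] + B[0][0] = -3 + 10 = 7, A[2][1] + B[1][0] = -3 + 9 = 6, A[2][2] + B[2][0] = -3 + -3 = -6) = -6 (attained at k = 2)
  C[2][1] = min over k of (A[2][0] + B[0][1] = -3 + 7 = 4, A[2][1] + B[1][1] = -3 + 10 = 7, A[2][2] + B[2][1] = -3 + 7 = 4) = 4 (attained at k = 0)
  C[2][2] = min over k of (A[2][0] + B[0][2] = -3 + -1 = -4, A[2][1] + B[1][2] = -3 + 9 = 6, A[2][2] + B[2][2] = -3 + 3 = 0) = -4 (attained at k = 0)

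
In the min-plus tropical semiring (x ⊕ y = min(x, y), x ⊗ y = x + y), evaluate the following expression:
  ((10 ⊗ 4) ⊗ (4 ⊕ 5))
((10 ⊗ 4) ⊗ (4 ⊕ 5)) = 18

Expand innermost to outermost. Recall ⊕ takes the minimum of its arguments and ⊗ takes their sum. Working out the expression ((10 ⊗ 4) ⊗ (4 ⊕ 5)) gives 18.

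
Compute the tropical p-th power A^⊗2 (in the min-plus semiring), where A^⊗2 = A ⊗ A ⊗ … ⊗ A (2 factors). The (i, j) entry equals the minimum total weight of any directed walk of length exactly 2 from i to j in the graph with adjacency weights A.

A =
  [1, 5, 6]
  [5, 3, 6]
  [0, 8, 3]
A^⊗2 =
  [2, 6, 7]
  [6, 6, 9]
  [1, 5, 6]

Each entry (A^⊗2)_ij equals the minimum over all length-2 walks i = v_0 → v_1 → … → v_2 = j of Σ_t A[v_t][v_{t+1}]. For example, for (i, j) = (0, 2) we minimise over 3 possible intermediate vertex sequences; the minimum is 7, attained along the walk 0 → 0 → 2.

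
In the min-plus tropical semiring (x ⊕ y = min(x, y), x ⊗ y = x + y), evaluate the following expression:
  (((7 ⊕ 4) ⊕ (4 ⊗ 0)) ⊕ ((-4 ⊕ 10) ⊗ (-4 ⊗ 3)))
(((7 ⊕ 4) ⊕ (4 ⊗ 0)) ⊕ ((-4 ⊕ 10) ⊗ (-4 ⊗ 3))) = -5

Expand innermost to outermost. Recall ⊕ takes the minimum of its arguments and ⊗ takes their sum. Working out the expression (((7 ⊕ 4) ⊕ (4 ⊗ 0)) ⊕ ((-4 ⊕ 10) ⊗ (-4 ⊗ 3))) gives -5.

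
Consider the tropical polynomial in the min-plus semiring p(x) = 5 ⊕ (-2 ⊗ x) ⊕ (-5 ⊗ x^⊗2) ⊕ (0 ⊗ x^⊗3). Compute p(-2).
p(-2) = -9

A tropical monomial a ⊗ x^⊗i evaluates to a + i · x. Evaluating each term at x = -2:
  Term 0 contributes 5 + 0 · -2 = 5
  Term 1 contributes -2 + 1 · -2 = -4
  Term 2 contributes -5 + 2 · -2 = -9
  Term 3 contributes 0 + 3 · -2 = -6
p(-2) = ⊕ of these = min[5, -4, -9, -6] = -9.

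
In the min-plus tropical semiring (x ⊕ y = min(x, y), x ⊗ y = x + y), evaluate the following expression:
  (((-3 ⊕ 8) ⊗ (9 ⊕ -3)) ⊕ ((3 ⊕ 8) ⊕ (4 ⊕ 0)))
(((-3 ⊕ 8) ⊗ (9 ⊕ -3)) ⊕ ((3 ⊕ 8) ⊕ (4 ⊕ 0))) = -6

Expand innermost to outermost. Recall ⊕ takes the minimum of its arguments and ⊗ takes their sum. Working out the expression (((-3 ⊕ 8) ⊗ (9 ⊕ -3)) ⊕ ((3 ⊕ 8) ⊕ (4 ⊕ 0))) gives -6.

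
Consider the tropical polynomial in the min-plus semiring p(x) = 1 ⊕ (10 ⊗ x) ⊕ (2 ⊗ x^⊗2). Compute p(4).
p(4) = 1

A tropical monomial a ⊗ x^⊗i evaluates to a + i · x. Evaluating each term at x = 4:
  Term 0 contributes 1 + 0 · 4 = 1
  Term 1 contributes 10 + 1 · 4 = 14
  Term 2 contributes 2 + 2 · 4 = 10
p(4) = ⊕ of these = min[1, 14, 10] = 1.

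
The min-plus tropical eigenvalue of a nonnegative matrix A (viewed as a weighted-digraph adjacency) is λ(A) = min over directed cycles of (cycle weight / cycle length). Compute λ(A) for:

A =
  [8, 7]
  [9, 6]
λ(A) = 6

Enumerate directed cycles and compute their means (weight / length). Sample:
  cycle 0 → 0: weight = 8, length = 1, mean = 8/1 ≈ 8.000
  cycle 1 → 1: weight = 6, length = 1, mean = 6/1 ≈ 6.000
  cycle 0 → 1 → 0: weight = 16, length = 2, mean = 16/2 ≈ 8.000
  cycle 1 → 0 → 1: weight = 16, length = 2, mean = 16/2 ≈ 8.000
Minimum mean = 6.000, attained e.g. along the cycle 1 → 1 with weight 6 and length 1. So λ(A) = 6/1 = 6.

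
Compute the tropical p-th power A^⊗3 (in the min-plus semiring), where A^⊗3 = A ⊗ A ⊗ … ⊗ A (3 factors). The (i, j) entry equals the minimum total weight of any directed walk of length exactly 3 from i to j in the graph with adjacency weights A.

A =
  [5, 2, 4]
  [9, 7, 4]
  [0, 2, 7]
A^⊗3 =
  [6, 6, 8]
  [9, 6, 8]
  [4, 6, 6]

Each entry (A^⊗3)_ij equals the minimum over all length-3 walks i = v_0 → v_1 → … → v_3 = j of Σ_t A[v_t][v_{t+1}]. For example, for (i, j) = (0, 2) we minimise over 9 possible intermediate vertex sequences; the minimum is 8, attained along the walk 0 → 2 → 0 → 2.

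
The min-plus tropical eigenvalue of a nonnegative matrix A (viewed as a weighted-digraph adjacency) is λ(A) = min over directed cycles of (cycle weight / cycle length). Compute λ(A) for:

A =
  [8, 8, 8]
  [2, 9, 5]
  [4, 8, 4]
λ(A) = 4

Enumerate directed cycles and compute their means (weight / length). Sample:
  cycle 0 → 0: weight = 8, length = 1, mean = 8/1 ≈ 8.000
  cycle 1 → 1: weight = 9, length = 1, mean = 9/1 ≈ 9.000
  cycle 2 → 2: weight = 4, length = 1, mean = 4/1 ≈ 4.000
  cycle 0 → 1 → 0: weight = 10, length = 2, mean = 10/2 ≈ 5.000
  cycle 0 → 2 → 0: weight = 12, length = 2, mean = 12/2 ≈ 6.000
  cycle 1 → 0 → 1: weight = 10, length = 2, mean = 10/2 ≈ 5.000
Minimum mean = 4.000, attained e.g. along the cycle 2 → 2 with weight 4 and length 1. So λ(A) = 4/1 = 4.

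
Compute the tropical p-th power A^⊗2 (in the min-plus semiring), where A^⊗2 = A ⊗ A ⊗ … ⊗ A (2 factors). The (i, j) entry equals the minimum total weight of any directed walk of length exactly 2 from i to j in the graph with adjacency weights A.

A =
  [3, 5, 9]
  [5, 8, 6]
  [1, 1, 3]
A^⊗2 =
  [6, 8, 11]
  [7, 7, 9]
  [4, 4, 6]

Each entry (A^⊗2)_ij equals the minimum over all length-2 walks i = v_0 → v_1 → … → v_2 = j of Σ_t A[v_t][v_{t+1}]. For example, for (i, j) = (0, 2) we minimise over 3 possible intermediate vertex sequences; the minimum is 11, attained along the walk 0 → 1 → 2.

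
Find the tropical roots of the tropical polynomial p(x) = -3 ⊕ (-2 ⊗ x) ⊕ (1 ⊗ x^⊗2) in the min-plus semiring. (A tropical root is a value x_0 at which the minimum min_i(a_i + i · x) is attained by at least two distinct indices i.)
Roots: {-3, -1}

Each tropical root is a break point of the lower envelope of the lines y = a_i + i · x (there are 3 lines, with slopes 0, 1, ..., 2). Only the lines that attain the minimum somewhere contribute to roots; other lines are dominated. Here the surviving (envelope) indices are i = 2, i = 1, i = 0.
Intersections between consecutive envelope lines give the roots: for adjacent envelope indices i < j the intersection is x = (a_i − a_j) / (j − i). Reading off the sorted break points: {-3, -1}.
Verification: at each break x_0, at least two indices attain the minimum of min_i(a_i + i · x_0).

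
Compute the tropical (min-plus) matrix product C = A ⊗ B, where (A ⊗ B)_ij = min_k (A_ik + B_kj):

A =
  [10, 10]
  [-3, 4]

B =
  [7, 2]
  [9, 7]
A ⊗ B =
  [17, 12]
  [4, -1]

Apply the min-plus product entry-by-entry:
  C[0][0] = min over k of (A[0][0] + B[0][0] = 10 + 7 = 17, A[0][1] + B[1][0] = 10 + 9 = 19) = 17 (attained at k = 0)
  C[0][1] = min over k of (A[0][0] + B[0][1] = 10 + 2 = 12, A[0][1] + B[1][1] = 10 + 7 = 17) = 12 (attained at k = 0)
  C[1][0] = min over k of (A[1][0] + B[0][0] = -3 + 7 = 4, A[1][1] + B[1][0] = 4 + 9 = 13) = 4 (attained at k = 0)
  C[1][1] = min over k of (A[1][0] + B[0][1] = -3 + 2 = -1, A[1][1] + B[1][1] = 4 + 7 = 11) = -1 (attained at k = 0)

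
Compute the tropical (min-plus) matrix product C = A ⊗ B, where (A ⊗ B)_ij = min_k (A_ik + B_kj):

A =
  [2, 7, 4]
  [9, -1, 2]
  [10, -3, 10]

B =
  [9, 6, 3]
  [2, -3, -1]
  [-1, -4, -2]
A ⊗ B =
  [3, 0, 2]
  [1, -4, -2]
  [-1, -6, -4]

Apply the min-plus product entry-by-entry:
  C[0][0] = min over k of (A[0][0] + B[0][0] = 2 + 9 = 11, A[0][1] + B[1][0] = 7 + 2 = 9, A[0][2] + B[2][0] = 4 + -1 = 3) = 3 (attained at k = 2)
  C[0][1] = min over k of (A[0][0] + B[0][1] = 2 + 6 = 8, A[0][1] + B[1][1] = 7 + -3 = 4, A[0][2] + B[2][1] = 4 + -4 = 0) = 0 (attained at k = 2)
  C[0][2] = min over k of (A[0][0] + B[0][2] = 2 + 3 = 5, A[0][1] + B[1][2] = 7 + -1 = 6, A[0][2] + B[2][2] = 4 + -2 = 2) = 2 (attained at k = 2)
  C[1][0] = min over k of (A[1][0] + B[0][0] = 9 + 9 = 18, A[1][1] + B[1][0] = -1 + 2 = 1, A[1][2] + B[2][0] = 2 + -1 = 1) = 1 (attained at k = 1)
  C[1][1] = min over k of (A[1][0] + B[0][1] = 9 + 6 = 15, A[1][1] + B[1][1] = -1 + -3 = -4, A[1][2] + B[2][1] = 2 + -4 = -2) = -4 (attained at k = 1)
  C[1][2] = min over k of (A[1][0] + B[0][2] = 9 + 3 = 12, A[1][1] + B[1][2] = -1 + -1 = -2, A[1][2] + B[2][2] = 2 + -2 = 0) = -2 (attained at k = 1)
  C[2][0] = min over k of (A[2][0] + B[0][0] = 10 + 9 = 19, A[2][1] + B[1][0] = -3 + 2 = -1, A[2][2] + B[2][0] = 10 + -1 = 9) = -1 (attained at k = 1)
  C[2][1] = min over k of (A[2][0] + B[0][1] = 10 + 6 = 16, A[2][1] + B[1][1] = -3 + -3 = -6, A[2][2] + B[2][1] = 10 + -4 = 6) = -6 (attained at k = 1)
  C[2][2] = min over k of (A[2][0] + B[0][2] = 10 + 3 = 13, A[2][1] + B[1][2] = -3 + -1 = -4, A[2][2] + B[2][2] = 10 + -2 = 8) = -4 (attained at k = 1)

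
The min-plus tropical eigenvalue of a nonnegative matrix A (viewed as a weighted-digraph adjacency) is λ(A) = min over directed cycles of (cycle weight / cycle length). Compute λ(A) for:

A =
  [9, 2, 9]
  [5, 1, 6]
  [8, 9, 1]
λ(A) = 1

Enumerate directed cycles and compute their means (weight / length). Sample:
  cycle 0 → 0: weight = 9, length = 1, mean = 9/1 ≈ 9.000
  cycle 1 → 1: weight = 1, length = 1, mean = 1/1 ≈ 1.000
  cycle 2 → 2: weight = 1, length = 1, mean = 1/1 ≈ 1.000
  cycle 0 → 1 → 0: weight = 7, length = 2, mean = 7/2 ≈ 3.500
  cycle 0 → 2 → 0: weight = 17, length = 2, mean = 17/2 ≈ 8.500
  cycle 1 → 0 → 1: weight = 7, length = 2, mean = 7/2 ≈ 3.500
Minimum mean = 1.000, attained e.g. along the cycle 1 → 1 with weight 1 and length 1. So λ(A) = 1/1 = 1.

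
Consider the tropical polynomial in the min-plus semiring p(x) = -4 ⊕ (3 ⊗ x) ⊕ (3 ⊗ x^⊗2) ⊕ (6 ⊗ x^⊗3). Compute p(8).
p(8) = -4

A tropical monomial a ⊗ x^⊗i evaluates to a + i · x. Evaluating each term at x = 8:
  Term 0 contributes -4 + 0 · 8 = -4
  Term 1 contributes 3 + 1 · 8 = 11
  Term 2 contributes 3 + 2 · 8 = 19
  Term 3 contributes 6 + 3 · 8 = 30
p(8) = ⊕ of these = min[-4, 11, 19, 30] = -4.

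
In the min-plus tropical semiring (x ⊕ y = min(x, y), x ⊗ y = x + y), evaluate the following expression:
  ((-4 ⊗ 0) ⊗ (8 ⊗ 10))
((-4 ⊗ 0) ⊗ (8 ⊗ 10)) = 14

Expand innermost to outermost. Recall ⊕ takes the minimum of its arguments and ⊗ takes their sum. Working out the expression ((-4 ⊗ 0) ⊗ (8 ⊗ 10)) gives 14.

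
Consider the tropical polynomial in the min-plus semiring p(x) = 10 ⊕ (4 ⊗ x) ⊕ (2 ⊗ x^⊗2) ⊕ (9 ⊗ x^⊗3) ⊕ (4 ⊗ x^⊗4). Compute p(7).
p(7) = 10

A tropical monomial a ⊗ x^⊗i evaluates to a + i · x. Evaluating each term at x = 7:
  Term 0 contributes 10 + 0 · 7 = 10
  Term 1 contributes 4 + 1 · 7 = 11
  Term 2 contributes 2 + 2 · 7 = 16
  Term 3 contributes 9 + 3 · 7 = 30
  Term 4 contributes 4 + 4 · 7 = 32
p(7) = ⊕ of these = min[10, 11, 16, 30, 32] = 10.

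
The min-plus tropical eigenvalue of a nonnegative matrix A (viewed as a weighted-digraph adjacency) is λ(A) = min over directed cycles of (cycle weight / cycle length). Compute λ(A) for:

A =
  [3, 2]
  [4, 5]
λ(A) = 3

Enumerate directed cycles and compute their means (weight / length). Sample:
  cycle 0 → 0: weight = 3, length = 1, mean = 3/1 ≈ 3.000
  cycle 1 → 1: weight = 5, length = 1, mean = 5/1 ≈ 5.000
  cycle 0 → 1 → 0: weight = 6, length = 2, mean = 6/2 ≈ 3.000
  cycle 1 → 0 → 1: weight = 6, length = 2, mean = 6/2 ≈ 3.000
Minimum mean = 3.000, attained e.g. along the cycle 0 → 0 with weight 3 and length 1. So λ(A) = 3/1 = 3.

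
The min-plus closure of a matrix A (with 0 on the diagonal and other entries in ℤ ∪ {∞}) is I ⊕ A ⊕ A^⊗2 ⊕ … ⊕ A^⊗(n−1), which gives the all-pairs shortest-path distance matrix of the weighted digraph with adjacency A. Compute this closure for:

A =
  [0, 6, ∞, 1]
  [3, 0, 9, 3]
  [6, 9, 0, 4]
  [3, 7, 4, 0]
Closure =
  [0, 6, 5, 1]
  [3, 0, 7, 3]
  [6, 9, 0, 4]
  [3, 7, 4, 0]

This is the Floyd-Warshall all-pairs shortest-path computation. For each intermediate vertex k = 0, 1, …, 3, update dist[i][j] ← min(dist[i][j], dist[i][k] + dist[k][j]). The final matrix gives, for each (i, j), the minimum total weight of any directed path from i to j (possibly empty when i = j).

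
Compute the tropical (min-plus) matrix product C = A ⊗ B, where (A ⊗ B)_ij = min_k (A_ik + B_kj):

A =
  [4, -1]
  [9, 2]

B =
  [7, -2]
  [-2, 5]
A ⊗ B =
  [-3, 2]
  [0, 7]

Apply the min-plus product entry-by-entry:
  C[0][0] = min over k of (A[0][0] + B[0][0] = 4 + 7 = 11, A[0][1] + B[1][0] = -1 + -2 = -3) = -3 (attained at k = 1)
  C[0][1] = min over k of (A[0][0] + B[0][1] = 4 + -2 = 2, A[0][1] + B[1][1] = -1 + 5 = 4) = 2 (attained at k = 0)
  C[1][0] = min over k of (A[1][0] + B[0][0] = 9 + 7 = 16, A[1][1] + B[1][0] = 2 + -2 = 0) = 0 (attained at k = 1)
  C[1][1] = min over k of (A[1][0] + B[0][1] = 9 + -2 = 7, A[1][1] + B[1][1] = 2 + 5 = 7) = 7 (attained at k = 0)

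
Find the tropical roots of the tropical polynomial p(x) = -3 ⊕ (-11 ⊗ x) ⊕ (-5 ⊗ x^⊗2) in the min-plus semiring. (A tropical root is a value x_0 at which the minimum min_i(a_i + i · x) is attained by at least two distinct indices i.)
Roots: {-6, 8}

Each tropical root is a break point of the lower envelope of the lines y = a_i + i · x (there are 3 lines, with slopes 0, 1, ..., 2). Only the lines that attain the minimum somewhere contribute to roots; other lines are dominated. Here the surviving (envelope) indices are i = 2, i = 1, i = 0.
Intersections between consecutive envelope lines give the roots: for adjacent envelope indices i < j the intersection is x = (a_i − a_j) / (j − i). Reading off the sorted break points: {-6, 8}.
Verification: at each break x_0, at least two indices attain the minimum of min_i(a_i + i · x_0).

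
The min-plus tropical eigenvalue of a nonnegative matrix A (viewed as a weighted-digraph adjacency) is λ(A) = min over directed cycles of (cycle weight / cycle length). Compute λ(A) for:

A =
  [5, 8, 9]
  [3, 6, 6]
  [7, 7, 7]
λ(A) = 5

Enumerate directed cycles and compute their means (weight / length). Sample:
  cycle 0 → 0: weight = 5, length = 1, mean = 5/1 ≈ 5.000
  cycle 1 → 1: weight = 6, length = 1, mean = 6/1 ≈ 6.000
  cycle 2 → 2: weight = 7, length = 1, mean = 7/1 ≈ 7.000
  cycle 0 → 1 → 0: weight = 11, length = 2, mean = 11/2 ≈ 5.500
  cycle 0 → 2 → 0: weight = 16, length = 2, mean = 16/2 ≈ 8.000
  cycle 1 → 0 → 1: weight = 11, length = 2, mean = 11/2 ≈ 5.500
Minimum mean = 5.000, attained e.g. along the cycle 0 → 0 with weight 5 and length 1. So λ(A) = 5/1 = 5.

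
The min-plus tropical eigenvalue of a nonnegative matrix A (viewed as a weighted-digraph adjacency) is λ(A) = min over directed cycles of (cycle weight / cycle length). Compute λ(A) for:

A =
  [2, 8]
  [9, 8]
λ(A) = 2

Enumerate directed cycles and compute their means (weight / length). Sample:
  cycle 0 → 0: weight = 2, length = 1, mean = 2/1 ≈ 2.000
  cycle 1 → 1: weight = 8, length = 1, mean = 8/1 ≈ 8.000
  cycle 0 → 1 → 0: weight = 17, length = 2, mean = 17/2 ≈ 8.500
  cycle 1 → 0 → 1: weight = 17, length = 2, mean = 17/2 ≈ 8.500
Minimum mean = 2.000, attained e.g. along the cycle 0 → 0 with weight 2 and length 1. So λ(A) = 2/1 = 2.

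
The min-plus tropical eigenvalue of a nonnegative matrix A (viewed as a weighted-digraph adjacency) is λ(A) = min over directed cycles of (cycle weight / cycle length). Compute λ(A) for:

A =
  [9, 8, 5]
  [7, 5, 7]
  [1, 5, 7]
λ(A) = 3

Enumerate directed cycles and compute their means (weight / length). Sample:
  cycle 0 → 0: weight = 9, length = 1, mean = 9/1 ≈ 9.000
  cycle 1 → 1: weight = 5, length = 1, mean = 5/1 ≈ 5.000
  cycle 2 → 2: weight = 7, length = 1, mean = 7/1 ≈ 7.000
  cycle 0 → 1 → 0: weight = 15, length = 2, mean = 15/2 ≈ 7.500
  cycle 0 → 2 → 0: weight = 6, length = 2, mean = 6/2 ≈ 3.000
  cycle 1 → 0 → 1: weight = 15, length = 2, mean = 15/2 ≈ 7.500
Minimum mean = 3.000, attained e.g. along the cycle 0 → 2 → 0 with weight 6 and length 2. So λ(A) = 6/2 = 3.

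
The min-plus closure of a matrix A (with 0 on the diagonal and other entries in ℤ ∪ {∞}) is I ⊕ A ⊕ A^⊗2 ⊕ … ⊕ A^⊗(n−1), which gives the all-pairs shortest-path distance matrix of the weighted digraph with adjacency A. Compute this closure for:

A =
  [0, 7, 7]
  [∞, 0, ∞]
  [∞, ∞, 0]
Closure =
  [0, 7, 7]
  [∞, 0, ∞]
  [∞, ∞, 0]

This is the Floyd-Warshall all-pairs shortest-path computation. For each intermediate vertex k = 0, 1, …, 2, update dist[i][j] ← min(dist[i][j], dist[i][k] + dist[k][j]). The final matrix gives, for each (i, j), the minimum total weight of any directed path from i to j (possibly empty when i = j).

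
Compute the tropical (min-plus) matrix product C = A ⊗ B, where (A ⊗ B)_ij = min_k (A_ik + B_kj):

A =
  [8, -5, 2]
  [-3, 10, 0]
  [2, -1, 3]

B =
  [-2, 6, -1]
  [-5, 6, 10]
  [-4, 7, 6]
A ⊗ B =
  [-10, 1, 5]
  [-5, 3, -4]
  [-6, 5, 1]

Apply the min-plus product entry-by-entry:
  C[0][0] = min over k of (A[0][0] + B[0][0] = 8 + -2 = 6, A[0][1] + B[1][0] = -5 + -5 = -10, A[0][2] + B[2][0] = 2 + -4 = -2) = -10 (attained at k = 1)
  C[0][1] = min over k of (A[0][0] + B[0][1] = 8 + 6 = 14, A[0][1] + B[1][1] = -5 + 6 = 1, A[0][2] + B[2][1] = 2 + 7 = 9) = 1 (attained at k = 1)
  C[0][2] = min over k of (A[0][0] + B[0][2] = 8 + -1 = 7, A[0][1] + B[1][2] = -5 + 10 = 5, A[0][2] + B[2][2] = 2 + 6 = 8) = 5 (attained at k = 1)
  C[1][0] = min over k of (A[1][0] + B[0][0] = -3 + -2 = -5, A[1][1] + B[1][0] = 10 + -5 = 5, A[1][2] + B[2][0] = 0 + -4 = -4) = -5 (attained at k = 0)
  C[1][1] = min over k of (A[1][0] + B[0][1] = -3 + 6 = 3, A[1][1] + B[1][1] = 10 + 6 = 16, A[1][2] + B[2][1] = 0 + 7 = 7) = 3 (attained at k = 0)
  C[1][2] = min over k of (A[1][0] + B[0][2] = -3 + -1 = -4, A[1][1] + B[1][2] = 10 + 10 = 20, A[1][2] + B[2][2] = 0 + 6 = 6) = -4 (attained at k = 0)
  C[2][0] = min over k of (A[2][0] + B[0][0] = 2 + -2 = 0, A[2][1] + B[1][0] = -1 + -5 = -6, A[2][2] + B[2][0] = 3 + -4 = -1) = -6 (attained at k = 1)
  C[2][1] = min over k of (A[2][0] + B[0][1] = 2 + 6 = 8, A[2][1] + B[1][1] = -1 + 6 = 5, A[2][2] + B[2][1] = 3 + 7 = 10) = 5 (attained at k = 1)
  C[2][2] = min over k of (A[2][0] + B[0][2] = 2 + -1 = 1, A[2][1] + B[1][2] = -1 + 10 = 9, A[2][2] + B[2][2] = 3 + 6 = 9) = 1 (attained at k = 0)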